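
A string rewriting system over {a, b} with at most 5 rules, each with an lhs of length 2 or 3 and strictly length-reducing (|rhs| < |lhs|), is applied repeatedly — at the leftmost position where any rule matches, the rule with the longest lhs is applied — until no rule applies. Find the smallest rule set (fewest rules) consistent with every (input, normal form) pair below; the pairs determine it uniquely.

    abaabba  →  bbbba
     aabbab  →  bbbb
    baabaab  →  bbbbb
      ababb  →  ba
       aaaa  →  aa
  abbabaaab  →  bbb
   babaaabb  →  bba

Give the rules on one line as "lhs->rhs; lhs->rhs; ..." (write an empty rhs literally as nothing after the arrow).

aaa->a; aab->bb; ab->b; abb->a

  | abaabba => baabba => bbbba
  | aabbab => bbbab => bbbb
  | baabaab => bbbaab => bbbbb
  | ababb => babb => ba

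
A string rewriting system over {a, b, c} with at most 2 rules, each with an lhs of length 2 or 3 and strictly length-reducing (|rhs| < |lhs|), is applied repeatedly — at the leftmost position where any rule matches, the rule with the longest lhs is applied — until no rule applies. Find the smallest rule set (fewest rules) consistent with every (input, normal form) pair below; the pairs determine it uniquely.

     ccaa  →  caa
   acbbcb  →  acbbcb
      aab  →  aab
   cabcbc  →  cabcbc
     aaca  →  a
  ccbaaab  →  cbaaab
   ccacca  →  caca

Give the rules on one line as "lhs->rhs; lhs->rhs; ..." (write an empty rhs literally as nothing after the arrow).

aac->; cc->c

  | ccaa => caa
  | acbbcb
  | aab
  | cabcbc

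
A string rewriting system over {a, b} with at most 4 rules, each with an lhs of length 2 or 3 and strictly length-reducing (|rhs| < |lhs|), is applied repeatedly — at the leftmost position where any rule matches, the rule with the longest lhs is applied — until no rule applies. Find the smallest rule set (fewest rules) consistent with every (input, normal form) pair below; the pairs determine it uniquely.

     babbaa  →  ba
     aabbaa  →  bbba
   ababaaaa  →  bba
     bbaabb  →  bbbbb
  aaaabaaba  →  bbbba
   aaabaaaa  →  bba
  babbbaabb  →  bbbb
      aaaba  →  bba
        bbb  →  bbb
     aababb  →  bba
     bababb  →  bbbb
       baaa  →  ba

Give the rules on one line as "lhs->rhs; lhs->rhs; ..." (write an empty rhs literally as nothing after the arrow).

  | babbaa => babaa => baaa => baa => ba
  | aabbaa => bbbaa => bbba
  | ababaaaa => aabaaaa => bbaaaa => bbaaa => bbaa => bba
  | bbaabb => bbbbb

aa->a; aab->bb; ab->a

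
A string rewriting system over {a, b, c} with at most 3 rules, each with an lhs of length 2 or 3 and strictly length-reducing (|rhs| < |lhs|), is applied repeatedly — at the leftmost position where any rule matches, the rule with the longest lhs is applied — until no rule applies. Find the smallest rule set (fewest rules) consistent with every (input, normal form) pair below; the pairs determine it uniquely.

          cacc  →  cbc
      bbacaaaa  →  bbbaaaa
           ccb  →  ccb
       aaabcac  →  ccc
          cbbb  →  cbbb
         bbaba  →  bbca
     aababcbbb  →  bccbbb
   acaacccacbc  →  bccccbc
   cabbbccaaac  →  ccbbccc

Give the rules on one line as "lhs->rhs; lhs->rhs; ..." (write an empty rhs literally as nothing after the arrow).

ab->c; ac->b; cca->cc

  | cacc => cbc
  | bbacaaaa => bbbaaaa
  | ccb
  | aaabcac => aaccac => abcac => ccac => ccc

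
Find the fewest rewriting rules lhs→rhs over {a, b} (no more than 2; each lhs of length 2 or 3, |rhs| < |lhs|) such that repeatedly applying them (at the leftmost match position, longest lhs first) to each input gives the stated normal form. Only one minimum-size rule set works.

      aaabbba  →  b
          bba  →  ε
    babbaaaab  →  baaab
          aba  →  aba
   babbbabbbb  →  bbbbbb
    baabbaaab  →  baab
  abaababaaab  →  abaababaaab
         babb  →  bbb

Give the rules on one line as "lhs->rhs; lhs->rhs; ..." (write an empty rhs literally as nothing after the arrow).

  | aaabbba => aabbba => abbba => bbba => b
  | bba => ε
  | babbaaaab => bbbaaaab => baaab
  | aba

abb->bb; bba->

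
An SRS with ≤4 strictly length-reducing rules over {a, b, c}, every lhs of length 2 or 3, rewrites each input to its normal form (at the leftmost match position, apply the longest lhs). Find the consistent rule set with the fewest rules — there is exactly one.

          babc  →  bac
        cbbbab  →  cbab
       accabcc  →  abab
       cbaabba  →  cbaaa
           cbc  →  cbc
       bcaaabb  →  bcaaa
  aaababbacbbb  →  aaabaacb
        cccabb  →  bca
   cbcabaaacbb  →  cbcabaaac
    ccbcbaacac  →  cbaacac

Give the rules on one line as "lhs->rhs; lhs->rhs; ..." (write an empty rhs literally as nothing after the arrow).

abc->ac; bb->; cc->b

  | babc => bac
  | cbbbab => cbab
  | accabcc => ababcc => abacc => abab
  | cbaabba => cbaaa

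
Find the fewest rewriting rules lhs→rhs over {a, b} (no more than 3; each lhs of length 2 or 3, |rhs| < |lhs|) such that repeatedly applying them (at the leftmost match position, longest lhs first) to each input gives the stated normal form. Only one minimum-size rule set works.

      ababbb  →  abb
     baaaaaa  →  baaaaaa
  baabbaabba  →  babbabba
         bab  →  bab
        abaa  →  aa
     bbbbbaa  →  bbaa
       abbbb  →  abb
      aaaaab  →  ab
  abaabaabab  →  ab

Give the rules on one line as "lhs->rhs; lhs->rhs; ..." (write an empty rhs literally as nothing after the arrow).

  | ababbb => abbb => abb
  | baaaaaa
  | baabbaabba => babbaabba => babbabba
  | bab

aab->ab; aba->a; bbb->bb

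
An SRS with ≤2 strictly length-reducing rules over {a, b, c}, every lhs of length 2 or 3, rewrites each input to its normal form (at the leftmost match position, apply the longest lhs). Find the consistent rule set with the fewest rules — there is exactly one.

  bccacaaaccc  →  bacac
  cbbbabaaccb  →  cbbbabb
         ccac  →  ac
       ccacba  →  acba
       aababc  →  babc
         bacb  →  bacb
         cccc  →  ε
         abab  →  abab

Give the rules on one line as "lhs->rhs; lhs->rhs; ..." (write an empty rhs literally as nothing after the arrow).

aa->; cc->

  | bccacaaaccc => bacaaaccc => bacaccc => bacac
  | cbbbabaaccb => cbbbabccb => cbbbabb
  | ccac => ac
  | ccacba => acba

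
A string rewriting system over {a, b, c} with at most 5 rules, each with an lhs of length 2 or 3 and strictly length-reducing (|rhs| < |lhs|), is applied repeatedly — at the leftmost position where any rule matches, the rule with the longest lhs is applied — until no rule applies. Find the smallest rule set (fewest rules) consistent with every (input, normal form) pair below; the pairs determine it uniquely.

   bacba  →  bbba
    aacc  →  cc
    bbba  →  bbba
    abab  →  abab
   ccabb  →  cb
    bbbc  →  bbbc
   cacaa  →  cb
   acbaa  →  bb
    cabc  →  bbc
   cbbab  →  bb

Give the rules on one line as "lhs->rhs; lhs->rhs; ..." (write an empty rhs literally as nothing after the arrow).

  | bacba => bbba
  | aacc => cc
  | bbba
  | abab

aa->; ac->b; cab->bb; cbb->c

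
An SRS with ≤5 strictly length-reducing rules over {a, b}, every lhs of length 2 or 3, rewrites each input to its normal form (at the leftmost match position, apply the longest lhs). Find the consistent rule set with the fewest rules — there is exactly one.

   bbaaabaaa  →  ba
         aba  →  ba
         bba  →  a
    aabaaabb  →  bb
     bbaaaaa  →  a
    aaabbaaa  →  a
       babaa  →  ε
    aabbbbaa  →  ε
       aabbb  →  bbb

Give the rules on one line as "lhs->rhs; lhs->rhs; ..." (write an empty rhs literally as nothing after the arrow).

aa->; aaa->ba; ab->b; bba->a

  | bbaaabaaa => aaabaaa => babaaa => bbaaa => aaa => ba
  | aba => ba
  | bba => a
  | aabaaabb => baaabb => bbabb => abb => bb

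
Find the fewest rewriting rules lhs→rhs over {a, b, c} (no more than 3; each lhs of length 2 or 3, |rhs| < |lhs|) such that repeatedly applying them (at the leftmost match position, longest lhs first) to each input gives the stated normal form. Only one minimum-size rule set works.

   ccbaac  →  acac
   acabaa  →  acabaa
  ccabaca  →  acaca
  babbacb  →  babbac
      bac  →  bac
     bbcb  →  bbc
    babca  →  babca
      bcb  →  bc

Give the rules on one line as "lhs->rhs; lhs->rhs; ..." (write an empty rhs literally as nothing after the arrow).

  | ccbaac => ccaac => acac
  | acabaa
  | ccabaca => acbaca => acaca
  | babbacb => babbac

cb->c; cca->ac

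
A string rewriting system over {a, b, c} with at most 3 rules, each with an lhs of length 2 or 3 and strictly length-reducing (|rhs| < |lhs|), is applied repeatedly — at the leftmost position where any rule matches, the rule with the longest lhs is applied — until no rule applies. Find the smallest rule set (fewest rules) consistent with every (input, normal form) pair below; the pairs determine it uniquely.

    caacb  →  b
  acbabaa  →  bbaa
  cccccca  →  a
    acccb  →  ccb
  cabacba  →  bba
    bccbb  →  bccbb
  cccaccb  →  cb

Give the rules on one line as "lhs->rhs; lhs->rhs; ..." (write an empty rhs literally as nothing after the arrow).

  | caacb => aacb => ab => b
  | acbabaa => babaa => bbaa
  | cccccca => ccccca => cccca => ccca => cca => ca => a
  | acccb => ccb

ab->b; ac->; ca->a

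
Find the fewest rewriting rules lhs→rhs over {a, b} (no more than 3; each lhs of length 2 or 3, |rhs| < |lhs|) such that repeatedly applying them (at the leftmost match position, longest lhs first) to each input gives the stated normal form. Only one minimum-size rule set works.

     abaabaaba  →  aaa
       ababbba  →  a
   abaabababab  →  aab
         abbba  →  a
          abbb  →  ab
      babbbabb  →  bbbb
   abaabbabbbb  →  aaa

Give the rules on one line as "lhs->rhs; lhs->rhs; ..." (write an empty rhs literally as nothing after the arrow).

abb->a; ba->

  | abaabaaba => aabaaba => aaaba => aaa
  | ababbba => abbba => aba => a
  | abaabababab => aabababab => aababab => aabab => aab
  | abbba => aba => a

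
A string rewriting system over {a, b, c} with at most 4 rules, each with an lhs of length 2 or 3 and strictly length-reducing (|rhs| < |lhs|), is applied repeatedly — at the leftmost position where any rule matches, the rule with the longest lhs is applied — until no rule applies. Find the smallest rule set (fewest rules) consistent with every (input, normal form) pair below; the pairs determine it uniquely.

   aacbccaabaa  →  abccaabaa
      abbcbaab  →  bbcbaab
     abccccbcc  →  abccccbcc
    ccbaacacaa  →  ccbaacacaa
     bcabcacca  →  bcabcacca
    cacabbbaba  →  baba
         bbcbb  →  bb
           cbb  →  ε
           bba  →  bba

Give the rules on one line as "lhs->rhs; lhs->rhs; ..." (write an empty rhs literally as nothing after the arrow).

abb->bb; acb->b; cbb->

  | aacbccaabaa => abccaabaa
  | abbcbaab => bbcbaab
  | abccccbcc
  | ccbaacacaa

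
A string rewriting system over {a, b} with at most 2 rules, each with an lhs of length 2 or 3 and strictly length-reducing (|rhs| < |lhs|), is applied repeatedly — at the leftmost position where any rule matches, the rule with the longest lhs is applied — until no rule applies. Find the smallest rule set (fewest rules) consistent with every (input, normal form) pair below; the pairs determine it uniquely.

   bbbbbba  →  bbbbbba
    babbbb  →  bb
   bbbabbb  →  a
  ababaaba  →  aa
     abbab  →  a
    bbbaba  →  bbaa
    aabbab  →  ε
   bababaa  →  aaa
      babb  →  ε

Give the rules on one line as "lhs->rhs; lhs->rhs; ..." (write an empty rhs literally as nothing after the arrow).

ab->; bab->a

  | bbbbbba
  | babbbb => abbb => bb
  | bbbabbb => bbabb => bab => a
  | ababaaba => abaaba => aaba => aa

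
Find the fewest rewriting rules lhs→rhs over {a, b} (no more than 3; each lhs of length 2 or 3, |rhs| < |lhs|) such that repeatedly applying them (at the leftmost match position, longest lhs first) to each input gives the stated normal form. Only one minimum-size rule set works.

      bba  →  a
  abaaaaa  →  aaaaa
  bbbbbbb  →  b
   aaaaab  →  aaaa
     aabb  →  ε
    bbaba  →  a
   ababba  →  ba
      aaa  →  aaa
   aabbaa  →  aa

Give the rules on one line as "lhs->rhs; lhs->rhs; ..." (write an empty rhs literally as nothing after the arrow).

  | bba => a
  | abaaaaa => aaaaa
  | bbbbbbb => bbbbb => bbb => b
  | aaaaab => aaaa

ab->; bb->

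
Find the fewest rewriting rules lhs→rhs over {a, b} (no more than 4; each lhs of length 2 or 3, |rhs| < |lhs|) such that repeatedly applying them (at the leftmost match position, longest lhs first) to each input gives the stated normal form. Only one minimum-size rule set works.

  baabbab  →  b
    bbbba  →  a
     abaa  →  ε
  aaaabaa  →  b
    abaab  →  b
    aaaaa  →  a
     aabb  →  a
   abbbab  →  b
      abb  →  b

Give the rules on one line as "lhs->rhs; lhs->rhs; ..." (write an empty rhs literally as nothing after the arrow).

  | baabbab => bbbab => aab => b
  | bbbba => aba => a
  | abaa => aa => ε
  | aaaabaa => aabaa => baa => b

aa->; ab->; bb->a; bbb->a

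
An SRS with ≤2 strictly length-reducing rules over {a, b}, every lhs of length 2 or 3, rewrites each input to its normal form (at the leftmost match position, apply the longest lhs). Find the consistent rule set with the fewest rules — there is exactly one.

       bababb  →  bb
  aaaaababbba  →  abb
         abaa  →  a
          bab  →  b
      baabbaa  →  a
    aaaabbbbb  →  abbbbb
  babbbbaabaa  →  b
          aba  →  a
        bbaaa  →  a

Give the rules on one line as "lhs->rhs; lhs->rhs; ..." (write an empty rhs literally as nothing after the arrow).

aa->a; ba->

  | bababb => babb => bb
  | aaaaababbba => aaaababbba => aaababbba => aababbba => ababbba => abbba => abb
  | abaa => aa => a
  | bab => b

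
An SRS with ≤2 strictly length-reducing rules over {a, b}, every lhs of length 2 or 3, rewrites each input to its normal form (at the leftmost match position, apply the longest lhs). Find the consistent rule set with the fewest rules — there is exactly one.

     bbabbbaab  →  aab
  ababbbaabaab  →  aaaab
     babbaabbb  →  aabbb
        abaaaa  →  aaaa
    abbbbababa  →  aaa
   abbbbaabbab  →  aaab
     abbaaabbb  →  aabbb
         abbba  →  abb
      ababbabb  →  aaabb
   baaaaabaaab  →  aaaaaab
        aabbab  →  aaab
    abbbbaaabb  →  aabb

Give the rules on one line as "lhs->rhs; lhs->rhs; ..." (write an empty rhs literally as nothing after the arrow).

  | bbabbbaab => babbbaab => abbbaab => abbab => abab => aab
  | ababbbaabaab => aabbbaabaab => aabbabaab => aababaab => aaabaab => aaaab
  | babbaabbb => abbaabbb => ababbb => aabbb
  | abaaaa => aaaa

ba->; bab->ab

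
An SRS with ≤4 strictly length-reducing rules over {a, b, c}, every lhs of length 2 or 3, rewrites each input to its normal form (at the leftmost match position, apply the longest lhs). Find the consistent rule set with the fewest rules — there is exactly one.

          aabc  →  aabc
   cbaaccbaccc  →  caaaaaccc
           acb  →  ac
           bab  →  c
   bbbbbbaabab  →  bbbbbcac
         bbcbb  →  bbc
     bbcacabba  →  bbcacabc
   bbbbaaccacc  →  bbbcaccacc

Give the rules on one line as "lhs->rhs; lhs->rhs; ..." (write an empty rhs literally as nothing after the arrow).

ba->c; cb->c; ccb->aa

  | aabc
  | cbaaccbaccc => caaccbaccc => caaaaaccc
  | acb => ac
  | bab => cb => c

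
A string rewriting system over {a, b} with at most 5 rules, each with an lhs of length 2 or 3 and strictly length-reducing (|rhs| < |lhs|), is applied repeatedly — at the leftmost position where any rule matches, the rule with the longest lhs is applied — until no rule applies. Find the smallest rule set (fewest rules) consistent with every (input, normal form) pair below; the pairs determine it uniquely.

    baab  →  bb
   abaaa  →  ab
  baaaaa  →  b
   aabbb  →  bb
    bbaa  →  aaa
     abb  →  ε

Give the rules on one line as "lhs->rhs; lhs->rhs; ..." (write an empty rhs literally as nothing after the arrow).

  | baab => bab => bb
  | abaaa => abaa => aba => ab
  | baaaaa => baaaa => baaa => baa => ba => b
  | aabbb => bb

aab->; abb->; ba->b; bba->aa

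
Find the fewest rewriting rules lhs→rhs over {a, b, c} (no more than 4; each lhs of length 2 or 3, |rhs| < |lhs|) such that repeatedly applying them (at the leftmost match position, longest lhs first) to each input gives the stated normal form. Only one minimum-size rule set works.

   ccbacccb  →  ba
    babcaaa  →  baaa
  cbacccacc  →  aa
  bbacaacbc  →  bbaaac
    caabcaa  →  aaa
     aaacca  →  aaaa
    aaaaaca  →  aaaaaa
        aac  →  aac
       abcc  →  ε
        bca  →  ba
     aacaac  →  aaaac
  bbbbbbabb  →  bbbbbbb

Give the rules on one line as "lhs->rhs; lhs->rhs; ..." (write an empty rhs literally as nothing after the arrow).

ab->; ca->a; cb->; cc->

  | ccbacccb => bacccb => bacb => ba
  | babcaaa => bcaaa => baaa
  | cbacccacc => acccacc => acacc => aacc => aa
  | bbacaacbc => bbaaacbc => bbaaac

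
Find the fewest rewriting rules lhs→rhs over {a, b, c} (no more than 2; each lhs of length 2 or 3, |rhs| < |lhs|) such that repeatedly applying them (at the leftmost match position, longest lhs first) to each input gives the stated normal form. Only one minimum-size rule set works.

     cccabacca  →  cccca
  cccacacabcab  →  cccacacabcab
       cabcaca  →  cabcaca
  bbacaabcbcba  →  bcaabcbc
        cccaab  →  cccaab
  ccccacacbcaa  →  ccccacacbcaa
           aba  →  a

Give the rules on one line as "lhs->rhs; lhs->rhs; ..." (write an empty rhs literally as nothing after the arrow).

  | cccabacca => cccacca => cccca
  | cccacacabcab
  | cabcaca
  | bbacaabcbcba => bcaabcbcba => bcaabcbc

acc->c; ba->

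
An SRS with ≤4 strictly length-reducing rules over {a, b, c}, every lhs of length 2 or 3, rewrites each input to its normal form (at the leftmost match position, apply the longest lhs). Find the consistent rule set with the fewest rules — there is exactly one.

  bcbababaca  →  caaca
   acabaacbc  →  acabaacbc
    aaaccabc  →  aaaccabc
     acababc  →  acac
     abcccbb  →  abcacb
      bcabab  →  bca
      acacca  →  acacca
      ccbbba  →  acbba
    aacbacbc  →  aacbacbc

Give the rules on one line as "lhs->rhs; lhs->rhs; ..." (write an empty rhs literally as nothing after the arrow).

bab->; bcb->c; ccb->ac

  | bcbababaca => cababaca => caaca
  | acabaacbc
  | aaaccabc
  | acababc => acac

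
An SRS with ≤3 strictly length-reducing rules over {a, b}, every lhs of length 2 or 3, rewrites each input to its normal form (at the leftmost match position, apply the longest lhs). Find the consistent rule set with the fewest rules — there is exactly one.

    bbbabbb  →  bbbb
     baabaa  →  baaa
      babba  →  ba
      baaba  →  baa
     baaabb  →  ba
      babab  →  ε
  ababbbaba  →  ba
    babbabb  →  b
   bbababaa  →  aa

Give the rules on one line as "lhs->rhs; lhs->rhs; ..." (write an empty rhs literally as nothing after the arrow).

ab->; bab->

  | bbbabbb => bbbb
  | baabaa => baaa
  | babba => ba
  | baaba => baa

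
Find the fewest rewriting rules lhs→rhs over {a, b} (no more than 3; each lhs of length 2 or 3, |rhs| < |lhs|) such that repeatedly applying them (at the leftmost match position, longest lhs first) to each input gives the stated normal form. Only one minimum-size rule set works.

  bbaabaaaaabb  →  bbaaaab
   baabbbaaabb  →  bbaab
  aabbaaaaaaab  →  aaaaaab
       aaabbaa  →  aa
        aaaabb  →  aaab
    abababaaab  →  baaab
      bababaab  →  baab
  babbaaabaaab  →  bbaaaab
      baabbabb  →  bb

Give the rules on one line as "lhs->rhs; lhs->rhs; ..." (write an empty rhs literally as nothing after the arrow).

aba->; abb->b; bab->b

  | bbaabaaaaabb => bbaaaaabb => bbaaaab
  | baabbbaaabb => babbaaabb => bbaaabb => bbaab
  | aabbaaaaaaab => abaaaaaaab => aaaaaab
  | aaabbaa => aabaa => aa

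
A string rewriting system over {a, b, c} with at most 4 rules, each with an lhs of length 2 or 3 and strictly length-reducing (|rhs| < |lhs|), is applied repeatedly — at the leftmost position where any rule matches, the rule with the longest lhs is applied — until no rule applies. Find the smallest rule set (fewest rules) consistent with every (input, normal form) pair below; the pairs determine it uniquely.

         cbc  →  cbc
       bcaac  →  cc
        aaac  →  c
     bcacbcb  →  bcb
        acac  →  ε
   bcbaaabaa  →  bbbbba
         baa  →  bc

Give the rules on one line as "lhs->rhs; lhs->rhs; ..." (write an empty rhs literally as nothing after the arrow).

  | cbc
  | bcaac => aac => cc
  | aaac => cac => c
  | bcacbcb => acbcb => bcb

aa->c; ac->; bca->a; cba->bb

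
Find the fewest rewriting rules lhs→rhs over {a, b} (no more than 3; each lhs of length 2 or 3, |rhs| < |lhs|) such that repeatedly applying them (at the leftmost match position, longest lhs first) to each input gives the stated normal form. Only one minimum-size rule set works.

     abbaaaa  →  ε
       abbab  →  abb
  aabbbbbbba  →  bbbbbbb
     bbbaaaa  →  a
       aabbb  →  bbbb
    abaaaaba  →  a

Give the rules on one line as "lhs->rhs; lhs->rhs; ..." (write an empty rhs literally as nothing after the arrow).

aa->b; ba->

  | abbaaaa => abaaa => aaa => ba => ε
  | abbab => abb
  | aabbbbbbba => bbbbbbbba => bbbbbbb
  | bbbaaaa => bbaaa => baa => a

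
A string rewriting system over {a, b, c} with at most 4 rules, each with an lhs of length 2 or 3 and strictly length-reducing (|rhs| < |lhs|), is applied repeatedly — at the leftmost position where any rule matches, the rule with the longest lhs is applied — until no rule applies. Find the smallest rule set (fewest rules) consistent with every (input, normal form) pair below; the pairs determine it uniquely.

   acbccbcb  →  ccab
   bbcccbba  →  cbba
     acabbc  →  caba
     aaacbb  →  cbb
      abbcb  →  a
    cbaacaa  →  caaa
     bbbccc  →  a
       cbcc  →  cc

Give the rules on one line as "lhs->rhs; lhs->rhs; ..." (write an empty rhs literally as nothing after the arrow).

  | acbccbcb => cbccbcb => cacbcb => ccbcb => ccab
  | bbcccbba => baccbba => bccbba => acbba => cbba
  | acabbc => cabbc => caba
  | aaacbb => aacbb => acbb => cbb

ac->c; bab->; bc->a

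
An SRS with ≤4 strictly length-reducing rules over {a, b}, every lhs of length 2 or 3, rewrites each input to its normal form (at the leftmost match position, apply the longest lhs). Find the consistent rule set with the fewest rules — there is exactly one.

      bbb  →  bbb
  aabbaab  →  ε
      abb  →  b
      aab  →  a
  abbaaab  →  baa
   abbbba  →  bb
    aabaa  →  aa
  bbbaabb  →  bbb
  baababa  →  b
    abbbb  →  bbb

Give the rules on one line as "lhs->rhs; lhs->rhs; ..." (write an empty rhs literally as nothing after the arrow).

  | bbb
  | aabbaab => abaab => ab => ε
  | abb => b
  | aab => a

ab->; aba->; bba->b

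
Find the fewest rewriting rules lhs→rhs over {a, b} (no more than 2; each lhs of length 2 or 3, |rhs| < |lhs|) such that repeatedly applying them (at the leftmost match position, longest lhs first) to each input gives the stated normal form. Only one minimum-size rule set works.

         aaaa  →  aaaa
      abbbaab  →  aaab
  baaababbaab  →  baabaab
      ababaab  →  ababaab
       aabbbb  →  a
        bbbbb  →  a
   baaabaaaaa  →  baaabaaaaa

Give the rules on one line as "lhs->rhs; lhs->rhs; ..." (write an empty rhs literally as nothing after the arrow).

  | aaaa
  | abbbaab => bbaab => aaab
  | baaababbaab => baaabbaab => baabaab
  | ababaab

abb->b; bb->a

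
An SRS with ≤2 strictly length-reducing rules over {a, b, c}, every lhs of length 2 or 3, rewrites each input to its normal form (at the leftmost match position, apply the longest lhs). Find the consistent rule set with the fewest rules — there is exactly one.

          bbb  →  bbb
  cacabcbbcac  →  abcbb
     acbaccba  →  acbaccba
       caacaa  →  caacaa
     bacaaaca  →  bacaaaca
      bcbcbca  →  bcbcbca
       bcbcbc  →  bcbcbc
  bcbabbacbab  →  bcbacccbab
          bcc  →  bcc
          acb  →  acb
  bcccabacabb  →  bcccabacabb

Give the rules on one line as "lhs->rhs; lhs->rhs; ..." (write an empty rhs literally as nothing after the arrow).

bba->cc; cac->

  | bbb
  | cacabcbbcac => abcbbcac => abcbb
  | acbaccba
  | caacaa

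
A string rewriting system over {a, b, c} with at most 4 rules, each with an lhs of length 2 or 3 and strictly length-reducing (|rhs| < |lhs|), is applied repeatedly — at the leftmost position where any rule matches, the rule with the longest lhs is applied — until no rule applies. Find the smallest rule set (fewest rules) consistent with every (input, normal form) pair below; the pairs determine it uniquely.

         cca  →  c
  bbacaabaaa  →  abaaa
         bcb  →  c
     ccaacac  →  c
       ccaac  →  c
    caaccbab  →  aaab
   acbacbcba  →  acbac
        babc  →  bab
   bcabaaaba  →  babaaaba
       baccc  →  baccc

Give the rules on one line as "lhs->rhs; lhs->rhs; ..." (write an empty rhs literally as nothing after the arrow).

  | cca => c
  | bbacaabaaa => cacaabaaa => caabaaa => abaaa
  | bcb => bb => c
  | ccaacac => cacac => cac => c

bb->c; bc->b; ca->; ccb->a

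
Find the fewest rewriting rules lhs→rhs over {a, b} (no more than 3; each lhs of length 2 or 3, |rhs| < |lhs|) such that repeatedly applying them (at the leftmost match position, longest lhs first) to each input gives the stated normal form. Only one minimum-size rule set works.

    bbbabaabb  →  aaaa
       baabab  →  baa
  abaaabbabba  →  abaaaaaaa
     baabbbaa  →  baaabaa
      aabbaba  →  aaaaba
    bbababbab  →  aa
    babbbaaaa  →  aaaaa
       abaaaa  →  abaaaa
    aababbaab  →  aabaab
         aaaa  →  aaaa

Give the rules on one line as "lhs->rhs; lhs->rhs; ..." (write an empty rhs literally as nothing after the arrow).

  | bbbabaabb => ababaabb => aaabb => aaaa
  | baabab => baa
  | abaaabbabba => abaaaaabba => abaaaaaaa
  | baabbbaa => baaabaa

bab->; bb->a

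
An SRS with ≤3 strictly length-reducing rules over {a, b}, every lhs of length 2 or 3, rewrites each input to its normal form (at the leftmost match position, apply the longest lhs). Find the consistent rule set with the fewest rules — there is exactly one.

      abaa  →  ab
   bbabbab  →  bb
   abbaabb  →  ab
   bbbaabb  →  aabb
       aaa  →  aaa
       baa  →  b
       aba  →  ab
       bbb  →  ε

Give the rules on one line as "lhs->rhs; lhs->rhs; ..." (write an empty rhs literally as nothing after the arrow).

  | abaa => aba => ab
  | bbabbab => bbbbab => bab => bb
  | abbaabb => abbabb => abbbb => ab
  | bbbaabb => aabb

ba->b; bbb->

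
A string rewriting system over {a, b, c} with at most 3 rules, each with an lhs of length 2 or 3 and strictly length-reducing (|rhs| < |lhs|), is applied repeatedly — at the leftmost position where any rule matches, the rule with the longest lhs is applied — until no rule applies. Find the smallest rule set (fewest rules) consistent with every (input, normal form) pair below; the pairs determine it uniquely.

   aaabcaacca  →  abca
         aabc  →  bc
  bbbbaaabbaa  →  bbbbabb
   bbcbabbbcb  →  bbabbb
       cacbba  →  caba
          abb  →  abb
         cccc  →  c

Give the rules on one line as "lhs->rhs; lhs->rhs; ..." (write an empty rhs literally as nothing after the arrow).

  | aaabcaacca => abcaacca => abccca => abcca => abca
  | aabc => bc
  | bbbbaaabbaa => bbbbabbaa => bbbbabb
  | bbcbabbbcb => bbabbbcb => bbabbb

aa->; cb->; cc->c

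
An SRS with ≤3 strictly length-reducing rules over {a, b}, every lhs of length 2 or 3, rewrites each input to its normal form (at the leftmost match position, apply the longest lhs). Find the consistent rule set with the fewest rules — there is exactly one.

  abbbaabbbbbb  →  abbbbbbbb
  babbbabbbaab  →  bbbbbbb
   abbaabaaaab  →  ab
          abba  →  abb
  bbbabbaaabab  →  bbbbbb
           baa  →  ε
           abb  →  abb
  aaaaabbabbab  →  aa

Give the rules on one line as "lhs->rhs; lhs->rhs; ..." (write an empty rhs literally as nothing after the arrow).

  | abbbaabbbbbb => abbbbbbbb
  | babbbabbbaab => bbbbabbbaab => bbbbbbbaab => bbbbbbb
  | abbaabaaaab => abbaaaab => abaab => ab
  | abba => abb

aab->a; ba->b; baa->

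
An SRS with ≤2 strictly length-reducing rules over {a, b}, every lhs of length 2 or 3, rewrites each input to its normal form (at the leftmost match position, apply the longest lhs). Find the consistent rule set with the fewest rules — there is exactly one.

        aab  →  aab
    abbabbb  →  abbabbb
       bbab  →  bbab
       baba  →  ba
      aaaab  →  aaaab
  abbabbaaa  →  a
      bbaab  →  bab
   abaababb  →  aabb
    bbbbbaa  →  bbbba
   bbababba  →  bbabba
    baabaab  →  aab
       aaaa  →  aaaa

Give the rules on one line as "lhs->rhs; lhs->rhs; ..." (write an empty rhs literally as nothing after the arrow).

aba->a; baa->a

  | aab
  | abbabbb
  | bbab
  | baba => ba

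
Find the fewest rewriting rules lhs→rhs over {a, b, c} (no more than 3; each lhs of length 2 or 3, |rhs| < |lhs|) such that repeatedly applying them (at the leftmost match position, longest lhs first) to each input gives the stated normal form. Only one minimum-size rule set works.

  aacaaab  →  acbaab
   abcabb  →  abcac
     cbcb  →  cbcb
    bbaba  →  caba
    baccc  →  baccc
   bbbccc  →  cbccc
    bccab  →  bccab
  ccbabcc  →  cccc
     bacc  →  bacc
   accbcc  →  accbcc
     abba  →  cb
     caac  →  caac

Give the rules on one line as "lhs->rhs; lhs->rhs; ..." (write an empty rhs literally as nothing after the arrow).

  | aacaaab => acbaab
  | abcabb => abcac
  | cbcb
  | bbaba => caba

aca->cb; bab->; bb->c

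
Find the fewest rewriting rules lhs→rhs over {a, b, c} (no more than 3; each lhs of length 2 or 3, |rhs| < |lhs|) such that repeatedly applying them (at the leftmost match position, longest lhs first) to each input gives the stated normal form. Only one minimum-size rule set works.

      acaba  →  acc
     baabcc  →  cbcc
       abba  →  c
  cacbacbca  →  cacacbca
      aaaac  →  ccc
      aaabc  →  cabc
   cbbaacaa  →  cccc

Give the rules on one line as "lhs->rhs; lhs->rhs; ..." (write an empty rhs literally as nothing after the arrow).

  | acaba => acaa => acc
  | baabcc => aabcc => cbcc
  | abba => aba => aa => c
  | cacbacbca => cacacbca

aa->c; ba->a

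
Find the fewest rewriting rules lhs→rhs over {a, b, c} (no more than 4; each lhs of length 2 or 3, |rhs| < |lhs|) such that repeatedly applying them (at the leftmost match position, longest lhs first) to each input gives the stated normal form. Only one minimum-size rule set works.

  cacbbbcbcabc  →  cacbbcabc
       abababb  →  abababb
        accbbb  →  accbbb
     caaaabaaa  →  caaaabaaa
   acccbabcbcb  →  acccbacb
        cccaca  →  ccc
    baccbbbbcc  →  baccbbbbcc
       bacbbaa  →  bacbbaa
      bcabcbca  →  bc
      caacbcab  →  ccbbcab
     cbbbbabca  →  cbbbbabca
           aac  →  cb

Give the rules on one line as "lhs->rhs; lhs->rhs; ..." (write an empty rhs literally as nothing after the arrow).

  | cacbbbcbcabc => cacbbcabc
  | abababb
  | accbbb
  | caaaabaaa

aac->cb; aca->; bcb->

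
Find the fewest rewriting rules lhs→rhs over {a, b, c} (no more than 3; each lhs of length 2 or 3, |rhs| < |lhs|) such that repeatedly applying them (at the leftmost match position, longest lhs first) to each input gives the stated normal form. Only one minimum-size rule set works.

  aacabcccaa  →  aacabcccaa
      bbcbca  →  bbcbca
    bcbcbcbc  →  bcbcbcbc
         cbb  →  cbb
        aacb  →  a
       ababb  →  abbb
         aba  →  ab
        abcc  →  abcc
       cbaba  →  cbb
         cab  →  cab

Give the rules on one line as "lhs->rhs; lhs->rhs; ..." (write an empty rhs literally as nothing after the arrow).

acb->; ba->b

  | aacabcccaa
  | bbcbca
  | bcbcbcbc
  | cbb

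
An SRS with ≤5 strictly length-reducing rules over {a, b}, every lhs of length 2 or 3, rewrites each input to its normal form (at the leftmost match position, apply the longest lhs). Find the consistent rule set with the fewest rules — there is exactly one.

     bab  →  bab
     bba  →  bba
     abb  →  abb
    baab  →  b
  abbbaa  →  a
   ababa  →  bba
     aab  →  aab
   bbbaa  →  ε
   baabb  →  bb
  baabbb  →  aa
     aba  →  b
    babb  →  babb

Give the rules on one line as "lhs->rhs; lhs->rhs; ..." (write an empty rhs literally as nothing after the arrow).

aaa->ba; aba->b; baa->; bbb->aa

  | bab
  | bba
  | abb
  | baab => b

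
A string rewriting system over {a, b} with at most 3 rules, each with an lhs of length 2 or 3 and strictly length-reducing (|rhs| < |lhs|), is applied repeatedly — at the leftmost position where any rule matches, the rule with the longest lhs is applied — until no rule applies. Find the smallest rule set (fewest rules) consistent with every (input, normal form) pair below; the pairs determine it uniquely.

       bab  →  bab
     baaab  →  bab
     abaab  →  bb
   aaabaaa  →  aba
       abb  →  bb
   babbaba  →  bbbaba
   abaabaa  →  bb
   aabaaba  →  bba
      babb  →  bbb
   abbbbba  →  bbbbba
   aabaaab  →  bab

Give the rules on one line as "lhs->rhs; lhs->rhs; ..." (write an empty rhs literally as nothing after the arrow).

aa->; abb->bb

  | bab
  | baaab => bab
  | abaab => abb => bb
  | aaabaaa => abaaa => aba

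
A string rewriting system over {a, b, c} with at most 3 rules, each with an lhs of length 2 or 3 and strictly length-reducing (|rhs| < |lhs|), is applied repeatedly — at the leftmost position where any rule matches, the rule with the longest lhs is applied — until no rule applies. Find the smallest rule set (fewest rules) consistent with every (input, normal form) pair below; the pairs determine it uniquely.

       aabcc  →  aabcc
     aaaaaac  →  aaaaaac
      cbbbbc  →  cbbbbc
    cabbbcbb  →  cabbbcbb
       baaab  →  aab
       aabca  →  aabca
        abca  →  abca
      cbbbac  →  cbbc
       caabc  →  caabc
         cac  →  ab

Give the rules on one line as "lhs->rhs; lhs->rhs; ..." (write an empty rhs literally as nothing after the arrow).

  | aabcc
  | aaaaaac
  | cbbbbc
  | cabbbcbb

ba->; cac->ab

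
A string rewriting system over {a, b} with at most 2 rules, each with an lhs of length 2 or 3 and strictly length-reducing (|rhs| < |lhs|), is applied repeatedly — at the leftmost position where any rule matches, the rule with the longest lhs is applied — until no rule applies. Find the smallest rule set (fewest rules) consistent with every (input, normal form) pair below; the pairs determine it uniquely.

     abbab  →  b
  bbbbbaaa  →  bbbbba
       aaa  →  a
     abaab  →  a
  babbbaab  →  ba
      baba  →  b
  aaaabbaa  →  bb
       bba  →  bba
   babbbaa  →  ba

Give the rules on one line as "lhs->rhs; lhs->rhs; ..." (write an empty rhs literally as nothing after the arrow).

aa->; ab->a

  | abbab => abab => aab => b
  | bbbbbaaa => bbbbba
  | aaa => a
  | abaab => aaab => ab => a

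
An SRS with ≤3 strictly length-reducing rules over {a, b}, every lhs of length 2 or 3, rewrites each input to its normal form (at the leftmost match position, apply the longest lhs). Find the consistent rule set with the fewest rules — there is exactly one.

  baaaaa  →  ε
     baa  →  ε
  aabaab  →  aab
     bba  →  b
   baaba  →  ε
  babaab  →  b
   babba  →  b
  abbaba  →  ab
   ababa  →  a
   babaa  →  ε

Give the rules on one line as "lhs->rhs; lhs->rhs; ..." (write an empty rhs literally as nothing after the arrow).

ba->; baa->ba

  | baaaaa => baaaa => baaa => baa => ba => ε
  | baa => ba => ε
  | aabaab => aabab => aab
  | bba => b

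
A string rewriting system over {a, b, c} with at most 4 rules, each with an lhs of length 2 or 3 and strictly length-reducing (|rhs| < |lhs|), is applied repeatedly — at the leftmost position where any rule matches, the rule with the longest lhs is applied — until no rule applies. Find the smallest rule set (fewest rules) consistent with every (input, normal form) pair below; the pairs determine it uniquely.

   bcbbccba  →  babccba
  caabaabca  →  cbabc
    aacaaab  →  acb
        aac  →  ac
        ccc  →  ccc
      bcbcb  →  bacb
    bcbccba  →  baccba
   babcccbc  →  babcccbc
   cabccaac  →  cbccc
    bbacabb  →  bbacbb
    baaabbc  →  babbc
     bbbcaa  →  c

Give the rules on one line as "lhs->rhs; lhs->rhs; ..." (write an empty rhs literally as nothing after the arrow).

aa->a; bbb->; bcb->ba; ca->c

  | bcbbccba => babccba
  | caabaabca => cabaabca => cbaabca => cbabca => cbabc
  | aacaaab => acaaab => acaab => acab => acb
  | aac => ac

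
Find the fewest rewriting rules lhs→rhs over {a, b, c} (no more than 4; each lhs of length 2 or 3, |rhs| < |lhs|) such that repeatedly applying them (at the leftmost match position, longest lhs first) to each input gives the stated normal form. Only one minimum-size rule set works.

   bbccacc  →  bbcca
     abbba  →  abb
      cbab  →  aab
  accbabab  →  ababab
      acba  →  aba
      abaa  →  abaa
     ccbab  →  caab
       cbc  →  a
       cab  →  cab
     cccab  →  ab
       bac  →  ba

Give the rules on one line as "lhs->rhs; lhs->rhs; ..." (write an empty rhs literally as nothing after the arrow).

ac->a; bba->b; cb->a; ccc->

  | bbccacc => bbccac => bbcca
  | abbba => abb
  | cbab => aab
  | accbabab => acbabab => ababab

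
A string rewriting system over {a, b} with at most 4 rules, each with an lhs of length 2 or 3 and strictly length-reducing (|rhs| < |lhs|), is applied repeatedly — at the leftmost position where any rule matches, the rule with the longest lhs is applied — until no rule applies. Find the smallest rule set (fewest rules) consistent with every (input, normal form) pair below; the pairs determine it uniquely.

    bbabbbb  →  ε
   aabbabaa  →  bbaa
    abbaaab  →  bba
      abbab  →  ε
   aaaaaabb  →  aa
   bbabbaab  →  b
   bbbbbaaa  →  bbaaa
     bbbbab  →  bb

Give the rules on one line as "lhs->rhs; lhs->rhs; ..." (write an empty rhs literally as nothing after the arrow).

  | bbabbbb => bbbbbb => bbb => ε
  | aabbabaa => babaa => bbaa
  | abbaaab => bbaaab => bba
  | abbab => bbab => bbb => ε

aab->; ab->b; bbb->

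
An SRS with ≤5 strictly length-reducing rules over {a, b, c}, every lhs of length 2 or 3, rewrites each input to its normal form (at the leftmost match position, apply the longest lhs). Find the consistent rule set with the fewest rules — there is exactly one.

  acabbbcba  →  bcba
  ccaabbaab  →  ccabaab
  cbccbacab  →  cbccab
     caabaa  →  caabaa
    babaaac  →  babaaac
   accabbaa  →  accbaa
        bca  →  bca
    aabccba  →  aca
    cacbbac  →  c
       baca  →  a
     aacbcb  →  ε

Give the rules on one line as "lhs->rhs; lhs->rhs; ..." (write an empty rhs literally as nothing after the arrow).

abb->b; abc->ca; acb->; bac->

  | acabbbcba => acbbcba => bcba
  | ccaabbaab => ccabaab
  | cbccbacab => cbccab
  | caabaa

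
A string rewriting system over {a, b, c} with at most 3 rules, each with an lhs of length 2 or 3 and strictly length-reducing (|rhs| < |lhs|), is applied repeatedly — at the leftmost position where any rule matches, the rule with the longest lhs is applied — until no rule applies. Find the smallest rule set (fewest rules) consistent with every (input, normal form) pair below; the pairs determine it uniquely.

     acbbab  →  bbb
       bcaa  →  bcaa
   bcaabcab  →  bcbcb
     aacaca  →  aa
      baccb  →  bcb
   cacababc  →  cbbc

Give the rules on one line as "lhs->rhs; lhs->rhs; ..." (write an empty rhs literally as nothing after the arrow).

  | acbbab => bbab => bbb
  | bcaa
  | bcaabcab => bcabcab => bcbcab => bcbcb
  | aacaca => aaca => aa

ab->b; ac->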